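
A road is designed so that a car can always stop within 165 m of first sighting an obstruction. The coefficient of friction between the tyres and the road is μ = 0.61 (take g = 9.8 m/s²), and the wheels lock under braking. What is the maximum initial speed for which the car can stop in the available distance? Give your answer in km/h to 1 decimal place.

Maximum speed ≈ 159.9 km/h

a = μg = 0.61 × 9.8 = 5.978 m/s².
v²/(2a) = d ⇒ v = √(2 × 5.978 × 165) = √1972.74 = 44.4155 m/s.
44.4155 m/s × 3.6 = 159.896 km/h.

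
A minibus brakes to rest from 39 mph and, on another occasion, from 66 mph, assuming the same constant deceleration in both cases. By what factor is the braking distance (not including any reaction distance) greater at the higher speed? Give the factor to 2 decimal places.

Factor ≈ 2.86

Braking distance d = v²/(2a), so with a fixed, d ∝ v².
Factor = (66/39)² = 1.6923² = 2.8639.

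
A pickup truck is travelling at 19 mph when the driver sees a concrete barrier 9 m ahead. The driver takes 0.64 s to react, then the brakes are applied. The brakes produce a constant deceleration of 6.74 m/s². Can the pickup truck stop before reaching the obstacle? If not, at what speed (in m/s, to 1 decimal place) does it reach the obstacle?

No — it strikes the obstacle at 4.9 m/s

19 mph × 0.44704 = 8.4938 m/s.
Reaction distance = 8.4938 × 0.64 = 5.436 m.
Braking distance needed to stop: v²/(2a) = 72.145 / 13.480 = 5.352 m, so total needed = 5.436 + 5.352 = 10.788 m > 9 m — it cannot stop.
Distance remaining when braking begins: 9 − 5.436 = 3.564 m.
v² = v₀² − 2a·d = 72.145 − 2 × 6.740 × 3.564 = 24.102 m²/s².
v = √24.102 = 4.909 m/s.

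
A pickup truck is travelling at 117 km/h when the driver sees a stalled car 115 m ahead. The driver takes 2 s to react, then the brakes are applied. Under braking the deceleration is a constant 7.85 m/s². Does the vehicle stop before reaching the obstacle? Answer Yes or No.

117 km/h ÷ 3.6 = 32.5000 m/s.
Reaction distance = 32.5000 × 2 = 65.000 m.
Braking distance = v²/(2a) = 1056.250 / 15.700 = 67.277 m.
Total stopping distance = 65.000 + 67.277 = 132.277 m, vs 115 m available — it cannot stop in time and overshoots by 132.277 − 115 = 17.277 m.

No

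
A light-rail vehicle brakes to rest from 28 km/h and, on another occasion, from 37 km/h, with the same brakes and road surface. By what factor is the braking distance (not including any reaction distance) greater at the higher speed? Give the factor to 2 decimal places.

Braking distance d = v²/(2a), so with a fixed, d ∝ v².
Factor = (37/28)² = 1.3214² = 1.7461.

Factor ≈ 1.75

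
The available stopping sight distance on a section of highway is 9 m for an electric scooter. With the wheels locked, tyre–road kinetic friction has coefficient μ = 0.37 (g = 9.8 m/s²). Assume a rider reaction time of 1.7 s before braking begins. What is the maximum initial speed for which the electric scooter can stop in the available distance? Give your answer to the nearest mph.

a = μg = 0.37 × 9.8 = 3.626 m/s².
Stopping distance: v·t_r + v²/(2a) = 9 with t_r = 1.7 s and a = 3.626 m/s².
So v² + 12.328 v − 65.27 = 0.
Positive root: v = −a·t_r + √((a·t_r)² + 2a·d) = −6.164 + √(37.995 + 65.27) = 3.9979 m/s.
3.9979 m/s ÷ 0.44704 = 8.943 mph.

Maximum speed ≈ 9 mph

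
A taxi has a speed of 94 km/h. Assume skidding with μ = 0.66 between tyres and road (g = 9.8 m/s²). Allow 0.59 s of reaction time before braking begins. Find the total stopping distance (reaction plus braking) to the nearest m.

94 km/h ÷ 3.6 = 26.1111 m/s.
a = μg = 0.66 × 9.8 = 6.468 m/s².
Reaction distance = v·t_r = 26.1111 × 0.59 = 15.406 m.
Braking distance = v²/(2a) = 26.1111² / (2 × 6.468) = 681.790 / 12.936 = 52.705 m.
Total = 15.406 + 52.705 = 68.111 m.

Total stopping distance ≈ 68 m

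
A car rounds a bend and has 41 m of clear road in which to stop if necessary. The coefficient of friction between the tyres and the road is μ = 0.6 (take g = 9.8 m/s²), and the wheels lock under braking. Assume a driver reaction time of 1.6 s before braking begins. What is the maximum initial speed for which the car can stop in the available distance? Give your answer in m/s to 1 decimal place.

Maximum speed ≈ 14.5 m/s

a = μg = 0.6 × 9.8 = 5.880 m/s².
Stopping distance: v·t_r + v²/(2a) = 41 with t_r = 1.6 s and a = 5.880 m/s².
So v² + 18.816 v − 482.16 = 0.
Positive root: v = −a·t_r + √((a·t_r)² + 2a·d) = −9.408 + √(88.510 + 482.16) = 14.4807 m/s.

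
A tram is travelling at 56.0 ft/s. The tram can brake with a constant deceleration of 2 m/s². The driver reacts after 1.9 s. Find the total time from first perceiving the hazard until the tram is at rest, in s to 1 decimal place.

56 ft/s × 0.3048 = 17.0688 m/s.
Braking time = v/a = 17.0688 / 2.000 = 8.534 s.
Total = 1.9 + 8.534 = 10.434 s.

Total time ≈ 10.4 s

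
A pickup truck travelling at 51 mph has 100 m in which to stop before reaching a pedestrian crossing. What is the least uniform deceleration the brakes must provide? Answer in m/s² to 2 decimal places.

51 mph × 0.44704 = 22.7990 m/s.
v² = 2a·d ⇒ a = v²/(2d) = 22.7990² / (2 × 100.000) = 519.794 / 200.000 = 2.5990 m/s².

Required deceleration ≈ 2.60 m/s²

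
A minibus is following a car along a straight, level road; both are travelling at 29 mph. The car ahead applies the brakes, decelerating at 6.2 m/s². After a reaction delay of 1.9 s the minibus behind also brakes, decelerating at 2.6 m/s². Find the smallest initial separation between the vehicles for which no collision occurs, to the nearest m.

Minimum gap ≈ 43 m

29 mph × 0.44704 = 12.9642 m/s.
Leader travels v²/(2a_L) = 168.070 / 12.400 = 13.554 m before stopping.
Follower covers v·t_r = 12.9642 × 1.9 = 24.632 m while reacting, then v²/(2a_F) = 168.070 / 5.200 = 32.321 m while braking, for a total of 24.632 + 32.321 = 56.953 m.
Since a_F ≤ a_L and the follower starts braking later, the follower is never slower than the leader, so the closest approach is when both have stopped.
Minimum gap = 56.953 − 13.554 = 43.399 m.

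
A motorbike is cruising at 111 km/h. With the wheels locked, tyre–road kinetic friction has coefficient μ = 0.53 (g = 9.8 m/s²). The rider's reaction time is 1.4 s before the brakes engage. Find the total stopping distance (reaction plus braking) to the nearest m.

Total stopping distance ≈ 135 m

111 km/h ÷ 3.6 = 30.8333 m/s.
a = μg = 0.53 × 9.8 = 5.194 m/s².
Reaction distance = v·t_r = 30.8333 × 1.4 = 43.167 m.
Braking distance = v²/(2a) = 30.8333² / (2 × 5.194) = 950.692 / 10.388 = 91.518 m.
Total = 43.167 + 91.518 = 134.685 m.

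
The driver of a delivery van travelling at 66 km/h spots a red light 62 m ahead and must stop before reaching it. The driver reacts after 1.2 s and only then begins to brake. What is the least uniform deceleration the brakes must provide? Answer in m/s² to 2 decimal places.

Required deceleration ≈ 4.20 m/s²

66 km/h ÷ 3.6 = 18.3333 m/s.
Distance covered during reaction = 18.3333 × 1.2 = 22.000 m.
Distance available for braking: 62 − 22.000 = 40.000 m.
v² = 2a·d ⇒ a = v²/(2d) = 18.3333² / (2 × 40.000) = 336.110 / 80.000 = 4.2014 m/s².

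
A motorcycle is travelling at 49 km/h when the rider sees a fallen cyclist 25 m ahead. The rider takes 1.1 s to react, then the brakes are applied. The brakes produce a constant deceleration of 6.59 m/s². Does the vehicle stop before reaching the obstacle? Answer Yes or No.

49 km/h ÷ 3.6 = 13.6111 m/s.
Reaction distance = 13.6111 × 1.1 = 14.972 m.
Braking distance = v²/(2a) = 185.262 / 13.180 = 14.056 m.
Total stopping distance = 14.972 + 14.056 = 29.028 m, vs 25 m available — it cannot stop in time and overshoots by 29.028 − 25 = 4.028 m.

No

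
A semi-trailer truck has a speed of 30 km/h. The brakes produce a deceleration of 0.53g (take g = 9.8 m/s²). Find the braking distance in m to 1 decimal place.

Braking distance ≈ 6.7 m

30 km/h ÷ 3.6 = 8.3333 m/s.
a = 0.53 × 9.8 = 5.194 m/s².
Braking distance = v²/(2a) = 8.3333² / (2 × 5.194) = 69.444 / 10.388 = 6.685 m.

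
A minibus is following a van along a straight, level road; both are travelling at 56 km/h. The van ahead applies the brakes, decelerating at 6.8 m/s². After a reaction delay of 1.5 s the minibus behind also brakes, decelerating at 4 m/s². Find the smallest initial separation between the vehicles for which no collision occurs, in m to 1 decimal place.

Minimum gap ≈ 35.8 m

56 km/h ÷ 3.6 = 15.5556 m/s.
Leader travels v²/(2a_L) = 241.977 / 13.600 = 17.792 m before stopping.
Follower covers v·t_r = 15.5556 × 1.5 = 23.333 m while reacting, then v²/(2a_F) = 241.977 / 8.000 = 30.247 m while braking, for a total of 23.333 + 30.247 = 53.580 m.
Since a_F ≤ a_L and the follower starts braking later, the follower is never slower than the leader, so the closest approach is when both have stopped.
Minimum gap = 53.580 − 17.792 = 35.788 m.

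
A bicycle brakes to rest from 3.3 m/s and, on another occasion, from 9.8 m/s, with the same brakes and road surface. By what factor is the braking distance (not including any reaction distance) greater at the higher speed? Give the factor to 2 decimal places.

Factor ≈ 8.82

Braking distance d = v²/(2a), so with a fixed, d ∝ v².
Factor = (9.8/3.3)² = 2.9697² = 8.8191.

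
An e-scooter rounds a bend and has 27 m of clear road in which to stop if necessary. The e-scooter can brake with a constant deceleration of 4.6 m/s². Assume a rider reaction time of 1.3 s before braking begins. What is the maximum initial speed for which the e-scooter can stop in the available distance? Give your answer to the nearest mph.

Stopping distance: v·t_r + v²/(2a) = 27 with t_r = 1.3 s and a = 4.600 m/s².
So v² + 11.960 v − 248.40 = 0.
Positive root: v = −a·t_r + √((a·t_r)² + 2a·d) = −5.980 + √(35.760 + 248.40) = 10.8770 m/s.
10.8770 m/s ÷ 0.44704 = 24.331 mph.

Maximum speed ≈ 24 mph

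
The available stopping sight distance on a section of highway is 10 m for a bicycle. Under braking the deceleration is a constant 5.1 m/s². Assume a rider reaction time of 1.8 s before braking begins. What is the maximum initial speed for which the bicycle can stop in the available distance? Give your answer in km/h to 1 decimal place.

Maximum speed ≈ 16.1 km/h

Stopping distance: v·t_r + v²/(2a) = 10 with t_r = 1.8 s and a = 5.100 m/s².
So v² + 18.360 v − 102.00 = 0.
Positive root: v = −a·t_r + √((a·t_r)² + 2a·d) = −9.180 + √(84.272 + 102.00) = 4.4682 m/s.
4.4682 m/s × 3.6 = 16.086 km/h.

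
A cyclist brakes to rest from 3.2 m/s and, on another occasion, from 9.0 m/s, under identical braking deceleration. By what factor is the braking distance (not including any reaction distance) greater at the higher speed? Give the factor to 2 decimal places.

Braking distance d = v²/(2a), so with a fixed, d ∝ v².
Factor = (9.0/3.2)² = 2.8125² = 7.9102.

Factor ≈ 7.91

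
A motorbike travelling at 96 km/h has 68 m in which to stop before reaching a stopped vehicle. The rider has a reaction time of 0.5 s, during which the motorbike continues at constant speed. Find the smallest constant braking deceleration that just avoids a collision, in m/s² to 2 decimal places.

Required deceleration ≈ 6.50 m/s²

96 km/h ÷ 3.6 = 26.6667 m/s.
Distance covered during reaction = 26.6667 × 0.5 = 13.333 m.
Distance available for braking: 68 − 13.333 = 54.667 m.
v² = 2a·d ⇒ a = v²/(2d) = 26.6667² / (2 × 54.667) = 711.113 / 109.334 = 6.5040 m/s².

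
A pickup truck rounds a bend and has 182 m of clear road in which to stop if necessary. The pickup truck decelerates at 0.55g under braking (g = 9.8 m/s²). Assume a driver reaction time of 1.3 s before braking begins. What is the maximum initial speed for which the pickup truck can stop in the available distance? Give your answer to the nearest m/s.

Maximum speed ≈ 38 m/s

a = 0.55 × 9.8 = 5.390 m/s².
Stopping distance: v·t_r + v²/(2a) = 182 with t_r = 1.3 s and a = 5.390 m/s².
So v² + 14.014 v − 1961.96 = 0.
Positive root: v = −a·t_r + √((a·t_r)² + 2a·d) = −7.007 + √(49.098 + 1961.96) = 37.8378 m/s.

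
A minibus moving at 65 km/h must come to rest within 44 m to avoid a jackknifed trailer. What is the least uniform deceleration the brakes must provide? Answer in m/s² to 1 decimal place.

Required deceleration ≈ 3.7 m/s²

65 km/h ÷ 3.6 = 18.0556 m/s.
v² = 2a·d ⇒ a = v²/(2d) = 18.0556² / (2 × 44.000) = 326.005 / 88.000 = 3.7046 m/s².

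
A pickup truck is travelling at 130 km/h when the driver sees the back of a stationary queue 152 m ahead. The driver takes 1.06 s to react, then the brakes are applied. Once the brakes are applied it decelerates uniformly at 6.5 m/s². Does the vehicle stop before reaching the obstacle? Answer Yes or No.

130 km/h ÷ 3.6 = 36.1111 m/s.
Reaction distance = 36.1111 × 1.06 = 38.278 m.
Braking distance = v²/(2a) = 1304.012 / 13.000 = 100.309 m.
Total stopping distance = 38.278 + 100.309 = 138.587 m, vs 152 m available — it stops with 152 − 138.587 = 13.413 m to spare.

Yes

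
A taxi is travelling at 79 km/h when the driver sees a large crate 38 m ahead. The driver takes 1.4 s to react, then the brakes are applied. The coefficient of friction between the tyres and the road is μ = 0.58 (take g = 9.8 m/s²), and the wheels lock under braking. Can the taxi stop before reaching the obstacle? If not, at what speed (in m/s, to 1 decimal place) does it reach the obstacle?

79 km/h ÷ 3.6 = 21.9444 m/s.
a = μg = 0.58 × 9.8 = 5.684 m/s².
Reaction distance = 21.9444 × 1.4 = 30.722 m.
Braking distance needed to stop: v²/(2a) = 481.557 / 11.368 = 42.361 m, so total needed = 30.722 + 42.361 = 73.083 m > 38 m — it cannot stop.
Distance remaining when braking begins: 38 − 30.722 = 7.278 m.
v² = v₀² − 2a·d = 481.557 − 2 × 5.684 × 7.278 = 398.821 m²/s².
v = √398.821 = 19.971 m/s.

No — it strikes the obstacle at 20.0 m/s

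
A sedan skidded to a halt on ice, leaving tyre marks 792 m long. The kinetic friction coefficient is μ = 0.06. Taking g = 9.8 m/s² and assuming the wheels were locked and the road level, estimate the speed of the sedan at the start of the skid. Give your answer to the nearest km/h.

Deceleration a = μg = 0.06 × 9.8 = 0.588 m/s².
v = √(2a·d) = √(2 × 0.588 × 792) = √931.392 = 30.5187 m/s.
= 30.5187 × 3.6 = 109.867 km/h.

Initial speed ≈ 110 km/h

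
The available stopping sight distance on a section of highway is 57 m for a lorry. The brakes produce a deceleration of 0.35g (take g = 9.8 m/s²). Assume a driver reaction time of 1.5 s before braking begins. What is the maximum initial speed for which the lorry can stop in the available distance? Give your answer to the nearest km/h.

a = 0.35 × 9.8 = 3.430 m/s².
Stopping distance: v·t_r + v²/(2a) = 57 with t_r = 1.5 s and a = 3.430 m/s².
So v² + 10.290 v − 391.02 = 0.
Positive root: v = −a·t_r + √((a·t_r)² + 2a·d) = −5.145 + √(26.471 + 391.02) = 15.2876 m/s.
15.2876 m/s × 3.6 = 55.035 km/h.

Maximum speed ≈ 55 km/h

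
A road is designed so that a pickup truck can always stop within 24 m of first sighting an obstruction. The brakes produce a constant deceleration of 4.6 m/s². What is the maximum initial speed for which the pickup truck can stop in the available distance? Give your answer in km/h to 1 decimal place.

v²/(2a) = d ⇒ v = √(2 × 4.600 × 24) = √220.80 = 14.8593 m/s.
14.8593 m/s × 3.6 = 53.493 km/h.

Maximum speed ≈ 53.5 km/h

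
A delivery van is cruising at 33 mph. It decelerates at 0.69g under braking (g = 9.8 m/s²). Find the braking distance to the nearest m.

33 mph × 0.44704 = 14.7523 m/s.
a = 0.69 × 9.8 = 6.762 m/s².
Braking distance = v²/(2a) = 14.7523² / (2 × 6.762) = 217.630 / 13.524 = 16.092 m.

Braking distance ≈ 16 m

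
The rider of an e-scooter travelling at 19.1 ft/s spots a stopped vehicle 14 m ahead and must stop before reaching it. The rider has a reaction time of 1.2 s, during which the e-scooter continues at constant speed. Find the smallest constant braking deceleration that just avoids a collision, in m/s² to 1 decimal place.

19.1 ft/s × 0.3048 = 5.8217 m/s.
Distance covered during reaction = 5.8217 × 1.2 = 6.986 m.
Distance available for braking: 14 − 6.986 = 7.014 m.
v² = 2a·d ⇒ a = v²/(2d) = 5.8217² / (2 × 7.014) = 33.892 / 14.028 = 2.4160 m/s².

Required deceleration ≈ 2.4 m/s²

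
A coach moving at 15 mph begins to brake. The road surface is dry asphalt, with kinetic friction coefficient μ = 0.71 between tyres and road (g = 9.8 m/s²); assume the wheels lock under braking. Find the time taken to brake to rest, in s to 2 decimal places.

Braking time ≈ 0.96 s

15 mph × 0.44704 = 6.7056 m/s.
a = μg = 0.71 × 9.8 = 6.958 m/s².
Braking time = v/a = 6.7056 / 6.958 = 0.964 s.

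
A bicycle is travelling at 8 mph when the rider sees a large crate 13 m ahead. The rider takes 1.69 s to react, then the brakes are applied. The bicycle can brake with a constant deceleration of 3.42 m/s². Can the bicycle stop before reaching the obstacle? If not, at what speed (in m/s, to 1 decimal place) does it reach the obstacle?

8 mph × 0.44704 = 3.5763 m/s.
Reaction distance = 3.5763 × 1.69 = 6.044 m.
Braking distance = v²/(2a) = 12.790 / 6.840 = 1.870 m.
Total stopping distance = 6.044 + 1.870 = 7.914 m, vs 13 m available — it stops with 13 − 7.914 = 5.086 m to spare.

Yes — it stops about 5.1 m short of the obstacle, so it never reaches it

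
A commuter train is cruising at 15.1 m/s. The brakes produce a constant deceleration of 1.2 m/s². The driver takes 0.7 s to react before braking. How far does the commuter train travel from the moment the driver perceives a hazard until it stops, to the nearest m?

Total stopping distance ≈ 106 m

Reaction distance = v·t_r = 15.1000 × 0.7 = 10.570 m.
Braking distance = v²/(2a) = 15.1000² / (2 × 1.200) = 228.010 / 2.400 = 95.004 m.
Total = 10.570 + 95.004 = 105.574 m.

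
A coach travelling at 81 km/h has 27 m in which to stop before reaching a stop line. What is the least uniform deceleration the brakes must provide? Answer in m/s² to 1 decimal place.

81 km/h ÷ 3.6 = 22.5000 m/s.
v² = 2a·d ⇒ a = v²/(2d) = 22.5000² / (2 × 27.000) = 506.250 / 54.000 = 9.3750 m/s².

Required deceleration ≈ 9.4 m/s²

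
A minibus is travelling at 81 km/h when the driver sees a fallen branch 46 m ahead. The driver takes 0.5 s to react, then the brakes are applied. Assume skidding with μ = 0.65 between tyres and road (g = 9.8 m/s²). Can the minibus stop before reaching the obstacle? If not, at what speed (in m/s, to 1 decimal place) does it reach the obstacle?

81 km/h ÷ 3.6 = 22.5000 m/s.
a = μg = 0.65 × 9.8 = 6.370 m/s².
Reaction distance = 22.5000 × 0.5 = 11.250 m.
Braking distance needed to stop: v²/(2a) = 506.250 / 12.740 = 39.737 m, so total needed = 11.250 + 39.737 = 50.987 m > 46 m — it cannot stop.
Distance remaining when braking begins: 46 − 11.250 = 34.750 m.
v² = v₀² − 2a·d = 506.250 − 2 × 6.370 × 34.750 = 63.535 m²/s².
v = √63.535 = 7.971 m/s.

No — it strikes the obstacle at 8.0 m/s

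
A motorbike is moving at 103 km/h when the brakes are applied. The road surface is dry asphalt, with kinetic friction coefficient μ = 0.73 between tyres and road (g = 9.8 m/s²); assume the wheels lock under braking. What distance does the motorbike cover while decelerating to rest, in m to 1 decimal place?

103 km/h ÷ 3.6 = 28.6111 m/s.
a = μg = 0.73 × 9.8 = 7.154 m/s².
Braking distance = v²/(2a) = 28.6111² / (2 × 7.154) = 818.595 / 14.308 = 57.212 m.

Braking distance ≈ 57.2 m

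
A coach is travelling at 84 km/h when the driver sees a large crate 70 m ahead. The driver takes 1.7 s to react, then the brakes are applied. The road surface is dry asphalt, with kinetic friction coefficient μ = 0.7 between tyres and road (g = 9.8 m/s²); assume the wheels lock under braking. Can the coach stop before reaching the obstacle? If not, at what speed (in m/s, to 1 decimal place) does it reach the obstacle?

84 km/h ÷ 3.6 = 23.3333 m/s.
a = μg = 0.7 × 9.8 = 6.860 m/s².
Reaction distance = 23.3333 × 1.7 = 39.667 m.
Braking distance needed to stop: v²/(2a) = 544.443 / 13.720 = 39.682 m, so total needed = 39.667 + 39.682 = 79.349 m > 70 m — it cannot stop.
Distance remaining when braking begins: 70 − 39.667 = 30.333 m.
v² = v₀² − 2a·d = 544.443 − 2 × 6.860 × 30.333 = 128.274 m²/s².
v = √128.274 = 11.326 m/s.

No — it strikes the obstacle at 11.3 m/s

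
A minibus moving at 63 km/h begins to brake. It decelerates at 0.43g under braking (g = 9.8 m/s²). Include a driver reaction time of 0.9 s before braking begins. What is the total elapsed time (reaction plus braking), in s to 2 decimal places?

63 km/h ÷ 3.6 = 17.5000 m/s.
a = 0.43 × 9.8 = 4.214 m/s².
Braking time = v/a = 17.5000 / 4.214 = 4.153 s.
Total = 0.9 + 4.153 = 5.053 s.

Total time ≈ 5.05 s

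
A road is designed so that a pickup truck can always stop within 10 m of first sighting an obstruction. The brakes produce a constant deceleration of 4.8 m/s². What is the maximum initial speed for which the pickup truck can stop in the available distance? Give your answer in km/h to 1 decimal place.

v²/(2a) = d ⇒ v = √(2 × 4.800 × 10) = √96.00 = 9.7980 m/s.
9.7980 m/s × 3.6 = 35.273 km/h.

Maximum speed ≈ 35.3 km/h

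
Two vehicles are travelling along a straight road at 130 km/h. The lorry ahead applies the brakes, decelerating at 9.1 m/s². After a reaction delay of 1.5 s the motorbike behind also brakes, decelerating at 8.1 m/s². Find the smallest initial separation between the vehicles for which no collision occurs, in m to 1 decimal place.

130 km/h ÷ 3.6 = 36.1111 m/s.
Leader travels v²/(2a_L) = 1304.012 / 18.200 = 71.649 m before stopping.
Follower covers v·t_r = 36.1111 × 1.5 = 54.167 m while reacting, then v²/(2a_F) = 1304.012 / 16.200 = 80.495 m while braking, for a total of 54.167 + 80.495 = 134.662 m.
Since a_F ≤ a_L and the follower starts braking later, the follower is never slower than the leader, so the closest approach is when both have stopped.
Minimum gap = 134.662 − 71.649 = 63.013 m.

Minimum gap ≈ 63.0 m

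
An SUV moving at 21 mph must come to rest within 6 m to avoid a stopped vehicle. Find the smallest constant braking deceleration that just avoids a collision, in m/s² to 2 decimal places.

21 mph × 0.44704 = 9.3878 m/s.
v² = 2a·d ⇒ a = v²/(2d) = 9.3878² / (2 × 6.000) = 88.131 / 12.000 = 7.3442 m/s².

Required deceleration ≈ 7.34 m/s²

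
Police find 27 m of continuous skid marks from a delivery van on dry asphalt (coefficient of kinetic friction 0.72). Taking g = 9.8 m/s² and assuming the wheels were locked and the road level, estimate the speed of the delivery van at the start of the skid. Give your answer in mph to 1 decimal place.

Initial speed ≈ 43.7 mph

Deceleration a = μg = 0.72 × 9.8 = 7.056 m/s².
v = √(2a·d) = √(2 × 7.056 × 27) = √381.024 = 19.5198 m/s.
= 19.5198 ÷ 0.44704 = 43.665 mph.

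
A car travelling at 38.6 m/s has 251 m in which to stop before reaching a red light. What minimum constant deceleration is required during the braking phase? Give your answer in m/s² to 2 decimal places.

Required deceleration ≈ 2.97 m/s²

v² = 2a·d ⇒ a = v²/(2d) = 38.6000² / (2 × 251.000) = 1489.960 / 502.000 = 2.9680 m/s².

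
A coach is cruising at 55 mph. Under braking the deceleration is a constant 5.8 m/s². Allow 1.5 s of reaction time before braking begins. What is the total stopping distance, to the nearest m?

Total stopping distance ≈ 89 m

55 mph × 0.44704 = 24.5872 m/s.
Reaction distance = v·t_r = 24.5872 × 1.5 = 36.881 m.
Braking distance = v²/(2a) = 24.5872² / (2 × 5.800) = 604.530 / 11.600 = 52.115 m.
Total = 36.881 + 52.115 = 88.996 m.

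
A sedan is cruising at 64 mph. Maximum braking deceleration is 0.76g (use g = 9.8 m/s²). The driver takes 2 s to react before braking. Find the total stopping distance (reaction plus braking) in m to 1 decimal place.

Total stopping distance ≈ 112.2 m

64 mph × 0.44704 = 28.6106 m/s.
a = 0.76 × 9.8 = 7.448 m/s².
Reaction distance = v·t_r = 28.6106 × 2 = 57.221 m.
Braking distance = v²/(2a) = 28.6106² / (2 × 7.448) = 818.566 / 14.896 = 54.952 m.
Total = 57.221 + 54.952 = 112.173 m.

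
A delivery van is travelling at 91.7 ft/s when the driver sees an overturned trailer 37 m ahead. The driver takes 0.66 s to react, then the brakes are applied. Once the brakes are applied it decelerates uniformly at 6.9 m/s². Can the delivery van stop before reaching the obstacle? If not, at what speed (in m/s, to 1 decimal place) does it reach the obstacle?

91.7 ft/s × 0.3048 = 27.9502 m/s.
Reaction distance = 27.9502 × 0.66 = 18.447 m.
Braking distance needed to stop: v²/(2a) = 781.214 / 13.800 = 56.610 m, so total needed = 18.447 + 56.610 = 75.057 m > 37 m — it cannot stop.
Distance remaining when braking begins: 37 − 18.447 = 18.553 m.
v² = v₀² − 2a·d = 781.214 − 2 × 6.900 × 18.553 = 525.183 m²/s².
v = √525.183 = 22.917 m/s.

No — it strikes the obstacle at 22.9 m/s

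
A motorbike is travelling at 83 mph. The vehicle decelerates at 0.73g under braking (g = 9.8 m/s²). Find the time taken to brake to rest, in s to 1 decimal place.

83 mph × 0.44704 = 37.1043 m/s.
a = 0.73 × 9.8 = 7.154 m/s².
Braking time = v/a = 37.1043 / 7.154 = 5.187 s.

Braking time ≈ 5.2 s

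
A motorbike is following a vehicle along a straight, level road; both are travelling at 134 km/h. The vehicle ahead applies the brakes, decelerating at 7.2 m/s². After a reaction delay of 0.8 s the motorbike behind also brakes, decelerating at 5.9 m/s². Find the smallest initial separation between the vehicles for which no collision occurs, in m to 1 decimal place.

Minimum gap ≈ 51.0 m

134 km/h ÷ 3.6 = 37.2222 m/s.
Leader travels v²/(2a_L) = 1385.492 / 14.400 = 96.215 m before stopping.
Follower covers v·t_r = 37.2222 × 0.8 = 29.778 m while reacting, then v²/(2a_F) = 1385.492 / 11.800 = 117.415 m while braking, for a total of 29.778 + 117.415 = 147.193 m.
Since a_F ≤ a_L and the follower starts braking later, the follower is never slower than the leader, so the closest approach is when both have stopped.
Minimum gap = 147.193 − 96.215 = 50.978 m.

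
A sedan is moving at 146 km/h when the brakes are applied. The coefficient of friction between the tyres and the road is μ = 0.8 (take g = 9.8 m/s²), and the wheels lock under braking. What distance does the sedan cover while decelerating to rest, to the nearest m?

146 km/h ÷ 3.6 = 40.5556 m/s.
a = μg = 0.8 × 9.8 = 7.840 m/s².
Braking distance = v²/(2a) = 40.5556² / (2 × 7.840) = 1644.757 / 15.680 = 104.895 m.

Braking distance ≈ 105 m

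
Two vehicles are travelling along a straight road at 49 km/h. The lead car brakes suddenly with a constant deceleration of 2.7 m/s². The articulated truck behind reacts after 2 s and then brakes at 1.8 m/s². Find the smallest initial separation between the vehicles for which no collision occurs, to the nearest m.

49 km/h ÷ 3.6 = 13.6111 m/s.
Leader travels v²/(2a_L) = 185.262 / 5.400 = 34.308 m before stopping.
Follower covers v·t_r = 13.6111 × 2 = 27.222 m while reacting, then v²/(2a_F) = 185.262 / 3.600 = 51.462 m while braking, for a total of 27.222 + 51.462 = 78.684 m.
Since a_F ≤ a_L and the follower starts braking later, the follower is never slower than the leader, so the closest approach is when both have stopped.
Minimum gap = 78.684 − 34.308 = 44.376 m.

Minimum gap ≈ 44 m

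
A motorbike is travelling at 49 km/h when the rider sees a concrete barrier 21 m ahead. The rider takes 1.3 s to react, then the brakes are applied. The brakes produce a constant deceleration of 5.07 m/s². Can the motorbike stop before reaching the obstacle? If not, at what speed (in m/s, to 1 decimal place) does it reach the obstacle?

No — it strikes the obstacle at 12.3 m/s

49 km/h ÷ 3.6 = 13.6111 m/s.
Reaction distance = 13.6111 × 1.3 = 17.694 m.
Braking distance needed to stop: v²/(2a) = 185.262 / 10.140 = 18.270 m, so total needed = 17.694 + 18.270 = 35.964 m > 21 m — it cannot stop.
Distance remaining when braking begins: 21 − 17.694 = 3.306 m.
v² = v₀² − 2a·d = 185.262 − 2 × 5.070 × 3.306 = 151.739 m²/s².
v = √151.739 = 12.318 m/s.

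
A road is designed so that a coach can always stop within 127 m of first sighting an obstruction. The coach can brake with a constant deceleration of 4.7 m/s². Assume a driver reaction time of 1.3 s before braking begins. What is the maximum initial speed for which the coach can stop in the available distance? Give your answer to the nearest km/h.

Stopping distance: v·t_r + v²/(2a) = 127 with t_r = 1.3 s and a = 4.700 m/s².
So v² + 12.220 v − 1193.80 = 0.
Positive root: v = −a·t_r + √((a·t_r)² + 2a·d) = −6.110 + √(37.332 + 1193.80) = 28.9775 m/s.
28.9775 m/s × 3.6 = 104.319 km/h.

Maximum speed ≈ 104 km/h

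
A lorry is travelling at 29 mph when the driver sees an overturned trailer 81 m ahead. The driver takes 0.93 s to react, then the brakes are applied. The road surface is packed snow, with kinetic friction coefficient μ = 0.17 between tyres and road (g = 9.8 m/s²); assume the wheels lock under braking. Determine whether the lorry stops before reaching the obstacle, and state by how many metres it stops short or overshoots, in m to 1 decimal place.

29 mph × 0.44704 = 12.9642 m/s.
a = μg = 0.17 × 9.8 = 1.666 m/s².
Reaction distance = 12.9642 × 0.93 = 12.057 m.
Braking distance = v²/(2a) = 168.070 / 3.332 = 50.441 m.
Total stopping distance = 12.057 + 50.441 = 62.498 m, vs 81 m available — it stops with 81 − 62.498 = 18.502 m to spare.

Yes — it stops 18.5 m short of the obstacle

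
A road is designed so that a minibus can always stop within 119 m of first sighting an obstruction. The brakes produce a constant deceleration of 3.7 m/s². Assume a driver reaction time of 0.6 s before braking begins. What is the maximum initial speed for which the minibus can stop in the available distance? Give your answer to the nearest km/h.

Maximum speed ≈ 99 km/h

Stopping distance: v·t_r + v²/(2a) = 119 with t_r = 0.6 s and a = 3.700 m/s².
So v² + 4.440 v − 880.60 = 0.
Positive root: v = −a·t_r + √((a·t_r)² + 2a·d) = −2.220 + √(4.928 + 880.60) = 27.5378 m/s.
27.5378 m/s × 3.6 = 99.136 km/h.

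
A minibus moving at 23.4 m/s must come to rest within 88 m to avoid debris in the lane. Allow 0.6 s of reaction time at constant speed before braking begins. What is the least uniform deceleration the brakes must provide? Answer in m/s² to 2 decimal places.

Required deceleration ≈ 3.70 m/s²

Distance covered during reaction = 23.4000 × 0.6 = 14.040 m.
Distance available for braking: 88 − 14.040 = 73.960 m.
v² = 2a·d ⇒ a = v²/(2d) = 23.4000² / (2 × 73.960) = 547.560 / 147.920 = 3.7017 m/s².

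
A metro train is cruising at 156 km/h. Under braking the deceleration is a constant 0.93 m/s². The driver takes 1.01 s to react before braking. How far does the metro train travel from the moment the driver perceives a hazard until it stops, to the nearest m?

Total stopping distance ≈ 1053 m

156 km/h ÷ 3.6 = 43.3333 m/s.
Reaction distance = v·t_r = 43.3333 × 1.01 = 43.767 m.
Braking distance = v²/(2a) = 43.3333² / (2 × 0.930) = 1877.775 / 1.860 = 1009.556 m.
Total = 43.767 + 1009.556 = 1053.323 m.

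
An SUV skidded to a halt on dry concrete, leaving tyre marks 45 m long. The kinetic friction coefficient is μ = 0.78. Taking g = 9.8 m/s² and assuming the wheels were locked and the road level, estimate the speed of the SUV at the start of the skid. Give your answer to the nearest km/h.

Deceleration a = μg = 0.78 × 9.8 = 7.644 m/s².
v = √(2a·d) = √(2 × 7.644 × 45) = √687.960 = 26.2290 m/s.
= 26.2290 × 3.6 = 94.424 km/h.

Initial speed ≈ 94 km/h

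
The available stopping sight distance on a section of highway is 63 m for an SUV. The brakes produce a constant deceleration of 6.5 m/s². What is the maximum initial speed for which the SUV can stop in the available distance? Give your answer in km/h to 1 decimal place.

Maximum speed ≈ 103.0 km/h

v²/(2a) = d ⇒ v = √(2 × 6.500 × 63) = √819.00 = 28.6182 m/s.
28.6182 m/s × 3.6 = 103.026 km/h.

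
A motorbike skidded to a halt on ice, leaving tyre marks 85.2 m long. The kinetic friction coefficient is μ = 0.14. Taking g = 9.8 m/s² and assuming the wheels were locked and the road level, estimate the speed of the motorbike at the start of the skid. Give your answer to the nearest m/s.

Initial speed ≈ 15 m/s

Deceleration a = μg = 0.14 × 9.8 = 1.372 m/s².
v = √(2a·d) = √(2 × 1.372 × 85.2) = √233.789 = 15.2902 m/s.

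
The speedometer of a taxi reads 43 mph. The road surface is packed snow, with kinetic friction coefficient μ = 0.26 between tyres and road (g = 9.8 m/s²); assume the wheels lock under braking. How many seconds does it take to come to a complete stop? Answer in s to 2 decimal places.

Braking time ≈ 7.54 s

43 mph × 0.44704 = 19.2227 m/s.
a = μg = 0.26 × 9.8 = 2.548 m/s².
Braking time = v/a = 19.2227 / 2.548 = 7.544 s.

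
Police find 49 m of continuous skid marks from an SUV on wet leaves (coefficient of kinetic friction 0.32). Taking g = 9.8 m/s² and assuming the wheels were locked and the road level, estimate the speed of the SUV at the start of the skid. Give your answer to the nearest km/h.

Initial speed ≈ 63 km/h

Deceleration a = μg = 0.32 × 9.8 = 3.136 m/s².
v = √(2a·d) = √(2 × 3.136 × 49) = √307.328 = 17.5308 m/s.
= 17.5308 × 3.6 = 63.111 km/h.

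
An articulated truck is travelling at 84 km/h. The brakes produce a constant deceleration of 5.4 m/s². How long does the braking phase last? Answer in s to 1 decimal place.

84 km/h ÷ 3.6 = 23.3333 m/s.
Braking time = v/a = 23.3333 / 5.400 = 4.321 s.

Braking time ≈ 4.3 s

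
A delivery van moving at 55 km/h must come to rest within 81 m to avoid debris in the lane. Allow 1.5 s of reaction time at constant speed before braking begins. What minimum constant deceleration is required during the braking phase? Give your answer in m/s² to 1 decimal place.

55 km/h ÷ 3.6 = 15.2778 m/s.
Distance covered during reaction = 15.2778 × 1.5 = 22.917 m.
Distance available for braking: 81 − 22.917 = 58.083 m.
v² = 2a·d ⇒ a = v²/(2d) = 15.2778² / (2 × 58.083) = 233.411 / 116.166 = 2.0093 m/s².

Required deceleration ≈ 2.0 m/s²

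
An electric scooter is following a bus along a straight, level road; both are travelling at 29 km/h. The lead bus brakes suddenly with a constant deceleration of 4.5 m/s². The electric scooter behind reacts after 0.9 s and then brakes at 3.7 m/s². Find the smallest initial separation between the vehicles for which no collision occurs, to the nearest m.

29 km/h ÷ 3.6 = 8.0556 m/s.
Leader travels v²/(2a_L) = 64.893 / 9.000 = 7.210 m before stopping.
Follower covers v·t_r = 8.0556 × 0.9 = 7.250 m while reacting, then v²/(2a_F) = 64.893 / 7.400 = 8.769 m while braking, for a total of 7.250 + 8.769 = 16.019 m.
Since a_F ≤ a_L and the follower starts braking later, the follower is never slower than the leader, so the closest approach is when both have stopped.
Minimum gap = 16.019 − 7.210 = 8.809 m.

Minimum gap ≈ 9 m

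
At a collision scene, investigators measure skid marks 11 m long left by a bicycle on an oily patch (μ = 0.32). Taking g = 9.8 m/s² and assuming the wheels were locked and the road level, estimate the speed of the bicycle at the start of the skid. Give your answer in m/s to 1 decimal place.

Deceleration a = μg = 0.32 × 9.8 = 3.136 m/s².
v = √(2a·d) = √(2 × 3.136 × 11) = √68.992 = 8.3061 m/s.

Initial speed ≈ 8.3 m/s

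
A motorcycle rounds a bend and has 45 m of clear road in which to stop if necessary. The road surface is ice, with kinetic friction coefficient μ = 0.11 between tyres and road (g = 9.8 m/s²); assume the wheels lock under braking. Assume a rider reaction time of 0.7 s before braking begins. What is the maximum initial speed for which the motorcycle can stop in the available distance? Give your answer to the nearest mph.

a = μg = 0.11 × 9.8 = 1.078 m/s².
Stopping distance: v·t_r + v²/(2a) = 45 with t_r = 0.7 s and a = 1.078 m/s².
So v² + 1.509 v − 97.02 = 0.
Positive root: v = −a·t_r + √((a·t_r)² + 2a·d) = −0.755 + √(0.570 + 97.02) = 9.1238 m/s.
9.1238 m/s ÷ 0.44704 = 20.409 mph.

Maximum speed ≈ 20 mph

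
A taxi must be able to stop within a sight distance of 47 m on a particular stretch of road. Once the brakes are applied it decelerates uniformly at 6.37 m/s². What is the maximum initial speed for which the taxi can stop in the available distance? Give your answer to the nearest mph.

v²/(2a) = d ⇒ v = √(2 × 6.370 × 47) = √598.78 = 24.4700 m/s.
24.4700 m/s ÷ 0.44704 = 54.738 mph.

Maximum speed ≈ 55 mph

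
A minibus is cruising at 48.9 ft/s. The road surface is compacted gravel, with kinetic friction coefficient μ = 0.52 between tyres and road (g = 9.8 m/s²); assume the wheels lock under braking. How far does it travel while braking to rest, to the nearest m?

48.9 ft/s × 0.3048 = 14.9047 m/s.
a = μg = 0.52 × 9.8 = 5.096 m/s².
Braking distance = v²/(2a) = 14.9047² / (2 × 5.096) = 222.150 / 10.192 = 21.797 m.

Braking distance ≈ 22 m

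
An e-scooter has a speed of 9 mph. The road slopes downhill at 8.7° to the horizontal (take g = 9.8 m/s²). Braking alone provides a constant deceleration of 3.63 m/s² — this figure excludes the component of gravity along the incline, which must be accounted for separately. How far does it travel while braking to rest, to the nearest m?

9 mph × 0.44704 = 4.0234 m/s.
Gravity along the downhill slope reduces the braking deceleration: a_eff = 3.630 − 9.8·sin 8.7° = 3.630 − 1.482 = 2.148 m/s².
Braking distance = v²/(2a) = 4.0234² / (2 × 2.148) = 16.188 / 4.296 = 3.768 m.

Braking distance ≈ 4 m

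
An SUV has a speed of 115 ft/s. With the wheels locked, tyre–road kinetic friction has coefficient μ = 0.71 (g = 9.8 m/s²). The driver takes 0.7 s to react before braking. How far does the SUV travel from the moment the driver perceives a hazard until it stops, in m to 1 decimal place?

Total stopping distance ≈ 112.8 m

115 ft/s × 0.3048 = 35.0520 m/s.
a = μg = 0.71 × 9.8 = 6.958 m/s².
Reaction distance = v·t_r = 35.0520 × 0.7 = 24.536 m.
Braking distance = v²/(2a) = 35.0520² / (2 × 6.958) = 1228.643 / 13.916 = 88.290 m.
Total = 24.536 + 88.290 = 112.826 m.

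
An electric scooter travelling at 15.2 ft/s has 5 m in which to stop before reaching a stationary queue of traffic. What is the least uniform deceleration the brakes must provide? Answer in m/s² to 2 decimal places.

15.2 ft/s × 0.3048 = 4.6330 m/s.
v² = 2a·d ⇒ a = v²/(2d) = 4.6330² / (2 × 5.000) = 21.465 / 10.000 = 2.1465 m/s².

Required deceleration ≈ 2.15 m/s²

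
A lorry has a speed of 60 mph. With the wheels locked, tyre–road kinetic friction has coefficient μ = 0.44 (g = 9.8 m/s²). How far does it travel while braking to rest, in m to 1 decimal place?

Braking distance ≈ 83.4 m

60 mph × 0.44704 = 26.8224 m/s.
a = μg = 0.44 × 9.8 = 4.312 m/s².
Braking distance = v²/(2a) = 26.8224² / (2 × 4.312) = 719.441 / 8.624 = 83.423 m.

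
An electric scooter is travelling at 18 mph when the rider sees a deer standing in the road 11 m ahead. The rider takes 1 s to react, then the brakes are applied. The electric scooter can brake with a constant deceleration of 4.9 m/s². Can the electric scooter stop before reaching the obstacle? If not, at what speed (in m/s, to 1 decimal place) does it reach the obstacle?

18 mph × 0.44704 = 8.0467 m/s.
Reaction distance = 8.0467 × 1 = 8.047 m.
Braking distance needed to stop: v²/(2a) = 64.749 / 9.800 = 6.607 m, so total needed = 8.047 + 6.607 = 14.654 m > 11 m — it cannot stop.
Distance remaining when braking begins: 11 − 8.047 = 2.953 m.
v² = v₀² − 2a·d = 64.749 − 2 × 4.900 × 2.953 = 35.810 m²/s².
v = √35.810 = 5.984 m/s.

No — it strikes the obstacle at 6.0 m/s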